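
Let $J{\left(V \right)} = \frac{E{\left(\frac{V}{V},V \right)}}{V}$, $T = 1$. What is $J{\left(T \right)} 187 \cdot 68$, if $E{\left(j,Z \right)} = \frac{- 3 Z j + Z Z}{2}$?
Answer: $-12716$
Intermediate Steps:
$E{\left(j,Z \right)} = \frac{Z^{2}}{2} - \frac{3 Z j}{2}$ ($E{\left(j,Z \right)} = \left(- 3 Z j + Z^{2}\right) \frac{1}{2} = \left(Z^{2} - 3 Z j\right) \frac{1}{2} = \frac{Z^{2}}{2} - \frac{3 Z j}{2}$)
$J{\left(V \right)} = - \frac{3}{2} + \frac{V}{2}$ ($J{\left(V \right)} = \frac{\frac{1}{2} V \left(V - 3 \frac{V}{V}\right)}{V} = \frac{\frac{1}{2} V \left(V - 3\right)}{V} = \frac{\frac{1}{2} V \left(-3 + V\right)}{V} = - \frac{3}{2} + \frac{V}{2}$)
$J{\left(T \right)} 187 \cdot 68 = \left(- \frac{3}{2} + \frac{1}{2} \cdot 1\right) 187 \cdot 68 = \left(- \frac{3}{2} + \frac{1}{2}\right) 187 \cdot 68 = \left(-1\right) 187 \cdot 68 = \left(-187\right) 68 = -12716$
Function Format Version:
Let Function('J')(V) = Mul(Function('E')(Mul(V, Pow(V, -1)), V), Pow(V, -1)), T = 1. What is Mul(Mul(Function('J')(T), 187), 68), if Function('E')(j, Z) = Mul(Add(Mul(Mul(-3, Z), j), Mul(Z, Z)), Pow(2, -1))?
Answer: -12716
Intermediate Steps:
Function('E')(j, Z) = Add(Mul(Rational(1, 2), Pow(Z, 2)), Mul(Rational(-3, 2), Z, j)) (Function('E')(j, Z) = Mul(Add(Mul(-3, Z, j), Pow(Z, 2)), Rational(1, 2)) = Mul(Add(Pow(Z, 2), Mul(-3, Z, j)), Rational(1, 2)) = Add(Mul(Rational(1, 2), Pow(Z, 2)), Mul(Rational(-3, 2), Z, j)))
Function('J')(V) = Add(Rational(-3, 2), Mul(Rational(1, 2), V)) (Function('J')(V) = Mul(Mul(Rational(1, 2), V, Add(V, Mul(-3, Mul(V, Pow(V, -1))))), Pow(V, -1)) = Mul(Mul(Rational(1, 2), V, Add(V, Mul(-3, 1))), Pow(V, -1)) = Mul(Mul(Rational(1, 2), V, Add(V, -3)), Pow(V, -1)) = Mul(Mul(Rational(1, 2), V, Add(-3, V)), Pow(V, -1)) = Add(Rational(-3, 2), Mul(Rational(1, 2), V)))
Mul(Mul(Function('J')(T), 187), 68) = Mul(Mul(Add(Rational(-3, 2), Mul(Rational(1, 2), 1)), 187), 68) = Mul(Mul(Add(Rational(-3, 2), Rational(1, 2)), 187), 68) = Mul(Mul(-1, 187), 68) = Mul(-187, 68) = -12716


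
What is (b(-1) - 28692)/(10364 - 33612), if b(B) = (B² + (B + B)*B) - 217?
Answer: 14453/11624 ≈ 1.2434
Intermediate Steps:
b(B) = -217 + 3*B² (b(B) = (B² + (2*B)*B) - 217 = (B² + 2*B²) - 217 = 3*B² - 217 = -217 + 3*B²)
(b(-1) - 28692)/(10364 - 33612) = ((-217 + 3*(-1)²) - 28692)/(10364 - 33612) = ((-217 + 3*1) - 28692)/(-23248) = ((-217 + 3) - 28692)*(-1/23248) = (-214 - 28692)*(-1/23248) = -28906*(-1/23248) = 14453/11624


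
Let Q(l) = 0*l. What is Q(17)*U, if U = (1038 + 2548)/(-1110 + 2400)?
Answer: 0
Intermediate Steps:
U = 1793/645 (U = 3586/1290 = 3586*(1/1290) = 1793/645 ≈ 2.7798)
Q(l) = 0
Q(17)*U = 0*(1793/645) = 0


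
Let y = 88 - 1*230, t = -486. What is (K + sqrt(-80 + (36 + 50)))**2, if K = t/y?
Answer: 89295/5041 + 486*sqrt(6)/71 ≈ 34.481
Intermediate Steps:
y = -142 (y = 88 - 230 = -142)
K = 243/71 (K = -486/(-142) = -486*(-1/142) = 243/71 ≈ 3.4225)
(K + sqrt(-80 + (36 + 50)))**2 = (243/71 + sqrt(-80 + (36 + 50)))**2 = (243/71 + sqrt(-80 + 86))**2 = (243/71 + sqrt(6))**2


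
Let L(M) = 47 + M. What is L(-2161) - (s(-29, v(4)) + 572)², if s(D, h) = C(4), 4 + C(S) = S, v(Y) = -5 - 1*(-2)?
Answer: -329298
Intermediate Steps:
v(Y) = -3 (v(Y) = -5 + 2 = -3)
C(S) = -4 + S
s(D, h) = 0 (s(D, h) = -4 + 4 = 0)
L(-2161) - (s(-29, v(4)) + 572)² = (47 - 2161) - (0 + 572)² = -2114 - 1*572² = -2114 - 1*327184 = -2114 - 327184 = -329298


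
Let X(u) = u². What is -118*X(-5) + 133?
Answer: -2817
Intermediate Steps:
-118*X(-5) + 133 = -118*(-5)² + 133 = -118*25 + 133 = -2950 + 133 = -2817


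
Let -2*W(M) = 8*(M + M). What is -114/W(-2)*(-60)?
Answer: 855/2 ≈ 427.50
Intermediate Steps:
W(M) = -8*M (W(M) = -4*(M + M) = -4*2*M = -8*M)
-114/W(-2)*(-60) = -114/((-8*(-2)))*(-60) = -114/16*(-60) = -114*1/16*(-60) = -57/8*(-60) = 855/2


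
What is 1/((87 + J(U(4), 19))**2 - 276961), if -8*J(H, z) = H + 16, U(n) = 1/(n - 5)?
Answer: -64/17261743 ≈ -3.7076e-6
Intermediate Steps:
U(n) = 1/(-5 + n)
J(H, z) = -2 - H/8 (J(H, z) = -(H + 16)/8 = -(16 + H)/8 = -2 - H/8)
1/((87 + J(U(4), 19))**2 - 276961) = 1/((87 + (-2 - 1/(8*(-5 + 4))))**2 - 276961) = 1/((87 + (-2 - 1/8/(-1)))**2 - 276961) = 1/((87 + (-2 - 1/8*(-1)))**2 - 276961) = 1/((87 + (-2 + 1/8))**2 - 276961) = 1/((87 - 15/8)**2 - 276961) = 1/((681/8)**2 - 276961) = 1/(463761/64 - 276961) = 1/(-17261743/64) = -64/17261743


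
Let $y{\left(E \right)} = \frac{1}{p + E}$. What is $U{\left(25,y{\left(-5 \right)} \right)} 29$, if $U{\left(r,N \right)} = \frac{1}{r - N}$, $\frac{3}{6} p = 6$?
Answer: $\frac{7}{6} \approx 1.1667$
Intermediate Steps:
$p = 12$ ($p = 2 \cdot 6 = 12$)
$y{\left(E \right)} = \frac{1}{12 + E}$
$U{\left(25,y{\left(-5 \right)} \right)} 29 = \frac{1}{25 - \frac{1}{12 - 5}} \cdot 29 = \frac{1}{25 - \frac{1}{7}} \cdot 29 = \frac{1}{\frac{174}{7}} \cdot 29 = \frac{7}{174} \cdot 29 = \frac{7}{6}$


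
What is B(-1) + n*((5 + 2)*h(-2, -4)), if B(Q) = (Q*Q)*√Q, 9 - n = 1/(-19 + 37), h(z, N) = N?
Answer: -2254/9 + I ≈ -250.44 + 1.0*I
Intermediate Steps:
n = 161/18 (n = 9 - 1/(-19 + 37) = 9 - 1/18 = 161/18 ≈ 8.9444)
B(Q) = Q^(5/2) (B(Q) = Q²*√Q = Q^(5/2))
B(-1) + n*((5 + 2)*h(-2, -4)) = (-1)^(5/2) + 161*((5 + 2)*(-4))/18 = I + 161*(7*(-4))/18 = I + (161/18)*(-28) = I - 2254/9 = -2254/9 + I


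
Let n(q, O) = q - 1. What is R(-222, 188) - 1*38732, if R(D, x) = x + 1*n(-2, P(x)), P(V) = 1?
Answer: -38547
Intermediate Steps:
n(q, O) = -1 + q
R(D, x) = -3 + x (R(D, x) = x + 1*(-1 - 2) = x + 1*(-3) = x - 3 = -3 + x)
R(-222, 188) - 1*38732 = (-3 + 188) - 1*38732 = 185 - 38732 = -38547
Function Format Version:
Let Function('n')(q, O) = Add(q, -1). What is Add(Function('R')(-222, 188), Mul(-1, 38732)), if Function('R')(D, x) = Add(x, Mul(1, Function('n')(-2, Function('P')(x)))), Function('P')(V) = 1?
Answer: -38547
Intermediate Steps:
Function('n')(q, O) = Add(-1, q)
Function('R')(D, x) = Add(-3, x) (Function('R')(D, x) = Add(x, Mul(1, Add(-1, -2))) = Add(x, Mul(1, -3)) = Add(x, -3) = Add(-3, x))
Add(Function('R')(-222, 188), Mul(-1, 38732)) = Add(Add(-3, 188), Mul(-1, 38732)) = Add(185, -38732) = -38547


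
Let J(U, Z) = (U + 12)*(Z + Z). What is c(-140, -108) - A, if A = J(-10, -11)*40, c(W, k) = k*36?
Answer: -2128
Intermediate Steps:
J(U, Z) = 2*Z*(12 + U) (J(U, Z) = (12 + U)*(2*Z) = 2*Z*(12 + U))
c(W, k) = 36*k
A = -1760 (A = (2*(-11)*(12 - 10))*40 = (2*(-11)*2)*40 = -44*40 = -1760)
c(-140, -108) - A = 36*(-108) - 1*(-1760) = -3888 + 1760 = -2128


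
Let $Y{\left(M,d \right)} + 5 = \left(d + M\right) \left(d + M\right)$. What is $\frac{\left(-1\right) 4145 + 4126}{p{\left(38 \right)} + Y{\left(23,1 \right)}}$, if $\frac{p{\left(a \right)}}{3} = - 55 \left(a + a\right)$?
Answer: $\frac{19}{11969} \approx 0.0015874$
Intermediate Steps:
$p{\left(a \right)} = - 330 a$ ($p{\left(a \right)} = 3 \left(- 55 \left(a + a\right)\right) = 3 \left(- 55 \cdot 2 a\right) = 3 \left(- 110 a\right) = - 330 a$)
$Y{\left(M,d \right)} = -5 + \left(M + d\right)^{2}$ ($Y{\left(M,d \right)} = -5 + \left(d + M\right) \left(d + M\right) = -5 + \left(M + d\right) \left(M + d\right) = -5 + \left(M + d\right)^{2}$)
$\frac{\left(-1\right) 4145 + 4126}{p{\left(38 \right)} + Y{\left(23,1 \right)}} = \frac{\left(-1\right) 4145 + 4126}{\left(-330\right) 38 - \left(5 - \left(23 + 1\right)^{2}\right)} = \frac{-4145 + 4126}{-12540 - \left(5 - 24^{2}\right)} = - \frac{19}{-12540 + \left(-5 + 576\right)} = - \frac{19}{-12540 + 571} = - \frac{19}{-11969} = \left(-19\right) \left(- \frac{1}{11969}\right) = \frac{19}{11969}$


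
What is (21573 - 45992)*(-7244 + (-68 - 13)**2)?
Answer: 16678177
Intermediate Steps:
(21573 - 45992)*(-7244 + (-68 - 13)**2) = -24419*(-7244 + (-81)**2) = -24419*(-7244 + 6561) = -24419*(-683) = 16678177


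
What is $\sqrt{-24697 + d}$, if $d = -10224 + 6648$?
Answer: $7 i \sqrt{577} \approx 168.15 i$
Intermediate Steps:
$d = -3576$
$\sqrt{-24697 + d} = \sqrt{-24697 - 3576} = \sqrt{-28273} = 7 i \sqrt{577}$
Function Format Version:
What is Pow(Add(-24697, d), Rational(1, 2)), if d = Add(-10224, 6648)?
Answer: Mul(7, I, Pow(577, Rational(1, 2))) ≈ Mul(168.15, I)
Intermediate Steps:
d = -3576
Pow(Add(-24697, d), Rational(1, 2)) = Pow(Add(-24697, -3576), Rational(1, 2)) = Pow(-28273, Rational(1, 2)) = Mul(7, I, Pow(577, Rational(1, 2)))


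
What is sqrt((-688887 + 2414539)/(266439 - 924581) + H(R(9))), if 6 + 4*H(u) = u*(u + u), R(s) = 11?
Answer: sqrt(6105044644773)/329071 ≈ 7.5085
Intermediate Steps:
H(u) = -3/2 + u**2/2 (H(u) = -3/2 + (u*(u + u))/4 = -3/2 + (u*(2*u))/4 = -3/2 + (2*u**2)/4 = -3/2 + u**2/2)
sqrt((-688887 + 2414539)/(266439 - 924581) + H(R(9))) = sqrt((-688887 + 2414539)/(266439 - 924581) + (-3/2 + (1/2)*11**2)) = sqrt(1725652/(-658142) + (-3/2 + (1/2)*121)) = sqrt(1725652*(-1/658142) + (-3/2 + 121/2)) = sqrt(-862826/329071 + 59) = sqrt(18552363/329071) = sqrt(6105044644773)/329071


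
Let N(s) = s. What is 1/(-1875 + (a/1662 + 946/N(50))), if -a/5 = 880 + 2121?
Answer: -41550/77495249 ≈ -0.00053616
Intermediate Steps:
a = -15005 (a = -5*(880 + 2121) = -5*3001 = -15005)
1/(-1875 + (a/1662 + 946/N(50))) = 1/(-1875 + (-15005/1662 + 946/50)) = 1/(-1875 + (-15005*1/1662 + 946*(1/50))) = 1/(-1875 + (-15005/1662 + 473/25)) = 1/(-1875 + 411001/41550) = 1/(-77495249/41550) = -41550/77495249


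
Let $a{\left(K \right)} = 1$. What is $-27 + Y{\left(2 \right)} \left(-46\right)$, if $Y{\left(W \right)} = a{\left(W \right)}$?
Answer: $-73$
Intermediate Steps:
$Y{\left(W \right)} = 1$
$-27 + Y{\left(2 \right)} \left(-46\right) = -27 + 1 \left(-46\right) = -27 - 46 = -73$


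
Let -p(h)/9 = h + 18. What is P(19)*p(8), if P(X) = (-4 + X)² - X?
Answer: -48204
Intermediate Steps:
p(h) = -162 - 9*h (p(h) = -9*(h + 18) = -9*(18 + h) = -162 - 9*h)
P(19)*p(8) = ((-4 + 19)² - 1*19)*(-162 - 9*8) = (15² - 19)*(-162 - 72) = (225 - 19)*(-234) = 206*(-234) = -48204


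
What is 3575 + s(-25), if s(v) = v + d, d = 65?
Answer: 3615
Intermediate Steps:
s(v) = 65 + v (s(v) = v + 65 = 65 + v)
3575 + s(-25) = 3575 + (65 - 25) = 3575 + 40 = 3615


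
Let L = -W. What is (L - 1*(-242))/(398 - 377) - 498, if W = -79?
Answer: -3379/7 ≈ -482.71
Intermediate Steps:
L = 79 (L = -1*(-79) = 79)
(L - 1*(-242))/(398 - 377) - 498 = (79 - 1*(-242))/(398 - 377) - 498 = (79 + 242)/21 - 498 = (1/21)*321 - 498 = 107/7 - 498 = -3379/7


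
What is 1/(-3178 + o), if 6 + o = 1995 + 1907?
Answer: 1/718 ≈ 0.0013928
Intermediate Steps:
o = 3896 (o = -6 + (1995 + 1907) = -6 + 3902 = 3896)
1/(-3178 + o) = 1/(-3178 + 3896) = 1/718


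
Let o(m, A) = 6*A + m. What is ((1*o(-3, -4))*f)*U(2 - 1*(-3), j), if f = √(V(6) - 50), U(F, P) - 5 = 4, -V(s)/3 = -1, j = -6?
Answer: -243*I*√47 ≈ -1665.9*I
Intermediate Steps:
V(s) = 3 (V(s) = -3*(-1) = 3)
U(F, P) = 9 (U(F, P) = 5 + 4 = 9)
o(m, A) = m + 6*A
f = I*√47 (f = √(3 - 50) = √(-47) = I*√47 ≈ 6.8557*I)
((1*o(-3, -4))*f)*U(2 - 1*(-3), j) = ((1*(-3 + 6*(-4)))*(I*√47))*9 = ((1*(-3 - 24))*(I*√47))*9 = ((1*(-27))*(I*√47))*9 = -27*I*√47*9 = -243*I*√47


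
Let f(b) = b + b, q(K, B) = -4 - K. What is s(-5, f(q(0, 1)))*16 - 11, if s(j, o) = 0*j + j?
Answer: -91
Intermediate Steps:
f(b) = 2*b
s(j, o) = j (s(j, o) = 0 + j = j)
s(-5, f(q(0, 1)))*16 - 11 = -5*16 - 11 = -80 - 11 = -91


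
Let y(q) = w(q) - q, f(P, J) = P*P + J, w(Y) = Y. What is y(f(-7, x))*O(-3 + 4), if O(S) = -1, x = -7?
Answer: 0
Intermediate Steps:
f(P, J) = J + P² (f(P, J) = P² + J = J + P²)
y(q) = 0 (y(q) = q - q = 0)
y(f(-7, x))*O(-3 + 4) = 0*(-1) = 0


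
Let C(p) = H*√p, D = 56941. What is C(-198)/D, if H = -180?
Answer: -540*I*√22/56941 ≈ -0.044482*I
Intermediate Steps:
C(p) = -180*√p
C(-198)/D = -540*I*√22/56941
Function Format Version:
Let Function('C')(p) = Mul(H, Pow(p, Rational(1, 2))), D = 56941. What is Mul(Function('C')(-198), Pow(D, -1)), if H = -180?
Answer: Mul(Rational(-540, 56941), I, Pow(22, Rational(1, 2))) ≈ Mul(-0.044482, I)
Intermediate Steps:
Function('C')(p) = Mul(-180, Pow(p, Rational(1, 2)))
Mul(Function('C')(-198), Pow(D, -1)) = Mul(Mul(-180, Pow(-198, Rational(1, 2))), Pow(56941, -1)) = Mul(Mul(-180, Mul(3, I, Pow(22, Rational(1, 2)))), Rational(1, 56941)) = Mul(Mul(-540, I, Pow(22, Rational(1, 2))), Rational(1, 56941)) = Mul(Rational(-540, 56941), I, Pow(22, Rational(1, 2)))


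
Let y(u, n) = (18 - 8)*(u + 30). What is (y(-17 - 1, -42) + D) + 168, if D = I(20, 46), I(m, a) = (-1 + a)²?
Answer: 2313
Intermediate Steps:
y(u, n) = 300 + 10*u (y(u, n) = 10*(30 + u) = 300 + 10*u)
D = 2025 (D = (-1 + 46)² = 45² = 2025)
(y(-17 - 1, -42) + D) + 168 = ((300 + 10*(-17 - 1)) + 2025) + 168 = ((300 + 10*(-18)) + 2025) + 168 = ((300 - 180) + 2025) + 168 = (120 + 2025) + 168 = 2145 + 168 = 2313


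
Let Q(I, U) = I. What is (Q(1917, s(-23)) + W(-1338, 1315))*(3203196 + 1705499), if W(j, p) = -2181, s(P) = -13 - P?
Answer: -1295895480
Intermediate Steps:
(Q(1917, s(-23)) + W(-1338, 1315))*(3203196 + 1705499) = (1917 - 2181)*(3203196 + 1705499) = -264*4908695 = -1295895480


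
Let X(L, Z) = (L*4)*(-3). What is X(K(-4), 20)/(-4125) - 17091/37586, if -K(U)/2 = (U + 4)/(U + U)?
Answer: -17091/37586 ≈ -0.45472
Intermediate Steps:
K(U) = -(4 + U)/U (K(U) = -2*(U + 4)/(U + U) = -2*(4 + U)/(2*U) = -2*(4 + U)*1/(2*U) = -(4 + U)/U)
X(L, Z) = -12*L (X(L, Z) = (4*L)*(-3) = -12*L)
X(K(-4), 20)/(-4125) - 17091/37586 = -12*(-4 - 1*(-4))/(-4)/(-4125) - 17091/37586 = -(-3)*(-4 + 4)*(-1/4125) - 17091*1/37586 = -(-3)*0*(-1/4125) - 17091/37586 = -12*0*(-1/4125) - 17091/37586 = 0*(-1/4125) - 17091/37586 = 0 - 17091/37586 = -17091/37586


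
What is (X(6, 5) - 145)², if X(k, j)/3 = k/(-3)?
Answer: 22801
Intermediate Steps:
X(k, j) = -k (X(k, j) = 3*(k/(-3)) = 3*(k*(-⅓)) = 3*(-k/3) = -k)
(X(6, 5) - 145)² = (-1*6 - 145)² = (-6 - 145)² = (-151)² = 22801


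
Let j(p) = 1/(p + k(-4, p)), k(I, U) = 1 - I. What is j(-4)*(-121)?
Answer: -121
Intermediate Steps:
j(p) = 1/(5 + p) (j(p) = 1/(p + (1 - 1*(-4))) = 1/(p + (1 + 4)) = 1/(p + 5) = 1/(5 + p))
j(-4)*(-121) = -121/(5 - 4) = -121/1 = 1*(-121) = -121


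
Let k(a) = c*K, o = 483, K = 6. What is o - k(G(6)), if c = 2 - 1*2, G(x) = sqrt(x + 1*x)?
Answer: 483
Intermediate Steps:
G(x) = sqrt(2)*sqrt(x) (G(x) = sqrt(x + x) = sqrt(2*x) = sqrt(2)*sqrt(x))
c = 0 (c = 2 - 2 = 0)
k(a) = 0 (k(a) = 0*6 = 0)
o - k(G(6)) = 483 - 1*0 = 483 + 0 = 483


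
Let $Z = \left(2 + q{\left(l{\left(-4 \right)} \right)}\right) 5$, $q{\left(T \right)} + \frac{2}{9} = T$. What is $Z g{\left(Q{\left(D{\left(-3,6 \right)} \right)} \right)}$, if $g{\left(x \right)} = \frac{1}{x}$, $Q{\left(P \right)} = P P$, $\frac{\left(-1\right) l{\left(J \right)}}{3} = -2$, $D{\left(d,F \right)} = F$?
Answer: $\frac{175}{162} \approx 1.0802$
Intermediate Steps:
$l{\left(J \right)} = 6$ ($l{\left(J \right)} = \left(-3\right) \left(-2\right) = 6$)
$q{\left(T \right)} = - \frac{2}{9} + T$
$Q{\left(P \right)} = P^{2}$
$Z = \frac{350}{9}$ ($Z = \left(2 + \left(- \frac{2}{9} + 6\right)\right) 5 = \left(2 + \frac{52}{9}\right) 5 = \frac{70}{9} \cdot 5 = \frac{350}{9} \approx 38.889$)
$Z g{\left(Q{\left(D{\left(-3,6 \right)} \right)} \right)} = \frac{350}{9 \cdot 6^{2}} = \frac{350}{9 \cdot 36} = \frac{350}{9} \cdot \frac{1}{36} = \frac{175}{162}$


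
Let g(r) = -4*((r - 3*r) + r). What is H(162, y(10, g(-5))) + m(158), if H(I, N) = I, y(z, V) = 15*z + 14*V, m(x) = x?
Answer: 320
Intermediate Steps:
g(r) = 4*r (g(r) = -4*(-2*r + r) = -(-4)*r = 4*r)
y(z, V) = 14*V + 15*z
H(162, y(10, g(-5))) + m(158) = 162 + 158 = 320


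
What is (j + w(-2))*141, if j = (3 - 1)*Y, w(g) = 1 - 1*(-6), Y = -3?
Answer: 141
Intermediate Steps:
w(g) = 7 (w(g) = 1 + 6 = 7)
j = -6 (j = (3 - 1)*(-3) = 2*(-3) = -6)
(j + w(-2))*141 = (-6 + 7)*141 = 1*141 = 141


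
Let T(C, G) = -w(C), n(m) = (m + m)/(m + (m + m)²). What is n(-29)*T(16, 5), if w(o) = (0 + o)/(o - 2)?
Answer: 16/805 ≈ 0.019876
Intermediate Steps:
n(m) = 2*m/(m + 4*m²) (n(m) = (2*m)/(m + (2*m)²) = (2*m)/(m + 4*m²) = 2*m/(m + 4*m²))
w(o) = o/(-2 + o)
T(C, G) = -C/(-2 + C)
n(-29)*T(16, 5) = (2/(1 + 4*(-29)))*(-1*16/(-2 + 16)) = (2/(1 - 116))*(-1*16/14) = (2/(-115))*(-1*16*1/14) = (2*(-1/115))*(-8/7) = -2/115*(-8/7) = 16/805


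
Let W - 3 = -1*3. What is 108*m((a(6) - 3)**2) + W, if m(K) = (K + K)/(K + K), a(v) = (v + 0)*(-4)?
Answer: 108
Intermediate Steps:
a(v) = -4*v (a(v) = v*(-4) = -4*v)
W = 0 (W = 3 - 1*3 = 3 - 3 = 0)
m(K) = 1 (m(K) = (2*K)/((2*K)) = (2*K)*(1/(2*K)) = 1)
108*m((a(6) - 3)**2) + W = 108*1 + 0 = 108 + 0 = 108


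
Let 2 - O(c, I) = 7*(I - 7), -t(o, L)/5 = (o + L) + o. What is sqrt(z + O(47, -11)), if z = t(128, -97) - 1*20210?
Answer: I*sqrt(20877) ≈ 144.49*I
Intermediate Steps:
t(o, L) = -10*o - 5*L (t(o, L) = -5*((o + L) + o) = -5*((L + o) + o) = -5*(L + 2*o) = -10*o - 5*L)
z = -21005 (z = (-10*128 - 5*(-97)) - 1*20210 = (-1280 + 485) - 20210 = -795 - 20210 = -21005)
O(c, I) = 51 - 7*I (O(c, I) = 2 - 7*(I - 7) = 2 - 7*(-7 + I) = 2 - (-49 + 7*I) = 2 + (49 - 7*I) = 51 - 7*I)
sqrt(z + O(47, -11)) = sqrt(-21005 + (51 - 7*(-11))) = sqrt(-21005 + (51 + 77)) = sqrt(-21005 + 128) = sqrt(-20877) = I*sqrt(20877)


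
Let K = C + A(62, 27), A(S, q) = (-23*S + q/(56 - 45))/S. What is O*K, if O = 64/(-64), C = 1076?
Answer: -718173/682 ≈ -1053.0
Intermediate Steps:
A(S, q) = (-23*S + q/11)/S
O = -1 (O = 64*(-1/64) = -1)
K = 718173/682 (K = 1076 + (-23 + (1/11)*27/62) = 1076 + (-23 + (1/11)*27*(1/62)) = 1076 + (-23 + 27/682) = 1076 - 15659/682 = 718173/682 ≈ 1053.0)
O*K = -1*718173/682 = -718173/682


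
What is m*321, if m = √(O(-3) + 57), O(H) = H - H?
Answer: 321*√57 ≈ 2423.5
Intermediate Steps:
O(H) = 0
m = √57 (m = √(0 + 57) = √57 ≈ 7.5498)
m*321 = √57*321 = 321*√57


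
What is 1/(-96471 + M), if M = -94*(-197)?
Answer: -1/77953 ≈ -1.2828e-5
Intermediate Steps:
M = 18518
1/(-96471 + M) = 1/(-96471 + 18518) = 1/(-77953) = -1/77953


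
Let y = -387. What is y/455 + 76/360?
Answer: -5237/8190 ≈ -0.63944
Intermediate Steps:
y/455 + 76/360 = -387/455 + 76/360 = -387*1/455 + 76*(1/360) = -387/455 + 19/90 = -5237/8190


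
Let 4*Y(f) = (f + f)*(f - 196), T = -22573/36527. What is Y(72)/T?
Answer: 163056528/22573 ≈ 7223.5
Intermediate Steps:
T = -22573/36527 (T = -22573*1/36527 = -22573/36527 ≈ -0.61798)
Y(f) = f*(-196 + f)/2 (Y(f) = ((f + f)*(f - 196))/4 = ((2*f)*(-196 + f))/4 = (2*f*(-196 + f))/4 = f*(-196 + f)/2)
Y(72)/T = ((1/2)*72*(-196 + 72))/(-22573/36527) = ((1/2)*72*(-124))*(-36527/22573) = -4464*(-36527/22573) = 163056528/22573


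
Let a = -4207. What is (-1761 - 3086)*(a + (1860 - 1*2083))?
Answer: 21472210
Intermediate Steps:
(-1761 - 3086)*(a + (1860 - 1*2083)) = (-1761 - 3086)*(-4207 + (1860 - 1*2083)) = -4847*(-4207 + (1860 - 2083)) = -4847*(-4207 - 223) = -4847*(-4430) = 21472210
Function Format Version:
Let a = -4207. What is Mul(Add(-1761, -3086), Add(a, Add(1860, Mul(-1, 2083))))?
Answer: 21472210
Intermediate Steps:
Mul(Add(-1761, -3086), Add(a, Add(1860, Mul(-1, 2083)))) = Mul(Add(-1761, -3086), Add(-4207, Add(1860, Mul(-1, 2083)))) = Mul(-4847, Add(-4207, Add(1860, -2083))) = Mul(-4847, Add(-4207, -223)) = Mul(-4847, -4430) = 21472210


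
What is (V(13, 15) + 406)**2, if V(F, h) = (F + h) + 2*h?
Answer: 215296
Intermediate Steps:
V(F, h) = F + 3*h
(V(13, 15) + 406)**2 = ((13 + 3*15) + 406)**2 = ((13 + 45) + 406)**2 = (58 + 406)**2 = 464**2 = 215296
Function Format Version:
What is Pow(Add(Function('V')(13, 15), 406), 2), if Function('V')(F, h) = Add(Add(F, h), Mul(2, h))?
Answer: 215296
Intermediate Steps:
Function('V')(F, h) = Add(F, Mul(3, h))
Pow(Add(Function('V')(13, 15), 406), 2) = Pow(Add(Add(13, Mul(3, 15)), 406), 2) = Pow(Add(Add(13, 45), 406), 2) = Pow(Add(58, 406), 2) = Pow(464, 2) = 215296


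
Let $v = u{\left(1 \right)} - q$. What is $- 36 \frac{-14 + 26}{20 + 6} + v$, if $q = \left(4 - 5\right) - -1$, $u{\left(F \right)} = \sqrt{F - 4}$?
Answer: $- \frac{216}{13} + i \sqrt{3} \approx -16.615 + 1.732 i$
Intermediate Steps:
$u{\left(F \right)} = \sqrt{-4 + F}$
$q = 0$ ($q = \left(4 - 5\right) + 1 = -1 + 1 = 0$)
$v = i \sqrt{3}$ ($v = \sqrt{-4 + 1} - 0 = \sqrt{-3} + 0 = i \sqrt{3} + 0 = i \sqrt{3} \approx 1.732 i$)
$- 36 \frac{-14 + 26}{20 + 6} + v = - 36 \frac{-14 + 26}{20 + 6} + i \sqrt{3} = - 36 \cdot \frac{12}{26} + i \sqrt{3} = - 36 \cdot 12 \cdot \frac{1}{26} + i \sqrt{3} = \left(-36\right) \frac{6}{13} + i \sqrt{3} = - \frac{216}{13} + i \sqrt{3}$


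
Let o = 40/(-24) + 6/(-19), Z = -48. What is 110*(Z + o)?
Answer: -313390/57 ≈ -5498.1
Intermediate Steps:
o = -113/57 (o = 40*(-1/24) + 6*(-1/19) = -5/3 - 6/19 = -113/57 ≈ -1.9825)
110*(Z + o) = 110*(-48 - 113/57) = 110*(-2849/57) = -313390/57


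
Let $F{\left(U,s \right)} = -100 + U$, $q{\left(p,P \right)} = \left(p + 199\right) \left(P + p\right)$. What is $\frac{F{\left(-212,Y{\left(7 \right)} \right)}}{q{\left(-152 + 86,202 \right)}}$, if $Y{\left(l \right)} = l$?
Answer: $- \frac{39}{2261} \approx -0.017249$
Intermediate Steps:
$q{\left(p,P \right)} = \left(199 + p\right) \left(P + p\right)$
$\frac{F{\left(-212,Y{\left(7 \right)} \right)}}{q{\left(-152 + 86,202 \right)}} = \frac{-100 - 212}{\left(-152 + 86\right)^{2} + 199 \cdot 202 + 199 \left(-152 + 86\right) + 202 \left(-152 + 86\right)} = - \frac{312}{\left(-66\right)^{2} + 40198 + 199 \left(-66\right) + 202 \left(-66\right)} = - \frac{312}{4356 + 40198 - 13134 - 13332} = - \frac{312}{18088} = \left(-312\right) \frac{1}{18088} = - \frac{39}{2261}$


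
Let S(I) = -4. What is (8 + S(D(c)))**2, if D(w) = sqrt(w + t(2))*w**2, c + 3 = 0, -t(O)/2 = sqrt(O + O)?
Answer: 16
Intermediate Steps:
t(O) = -2*sqrt(2)*sqrt(O) (t(O) = -2*sqrt(O + O) = -2*sqrt(2)*sqrt(O))
c = -3 (c = -3 + 0 = -3)
D(w) = w**2*sqrt(-4 + w) (D(w) = sqrt(w - 2*sqrt(2)*sqrt(2))*w**2 = sqrt(w - 4)*w**2 = sqrt(-4 + w)*w**2 = w**2*sqrt(-4 + w))
(8 + S(D(c)))**2 = (8 - 4)**2 = 4**2 = 16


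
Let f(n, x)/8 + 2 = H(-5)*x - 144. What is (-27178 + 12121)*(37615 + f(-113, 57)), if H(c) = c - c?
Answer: -548782479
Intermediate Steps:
H(c) = 0
f(n, x) = -1168 (f(n, x) = -16 + 8*(0*x - 144) = -16 + 8*(0 - 144) = -16 + 8*(-144) = -16 - 1152 = -1168)
(-27178 + 12121)*(37615 + f(-113, 57)) = (-27178 + 12121)*(37615 - 1168) = -15057*36447 = -548782479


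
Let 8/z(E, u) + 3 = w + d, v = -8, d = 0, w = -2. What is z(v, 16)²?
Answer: 64/25 ≈ 2.5600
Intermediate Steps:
z(E, u) = -8/5 (z(E, u) = 8/(-3 + (-2 + 0)) = 8/(-3 - 2) = 8/(-5) = 8*(-⅕) = -8/5)
z(v, 16)² = (-8/5)² = 64/25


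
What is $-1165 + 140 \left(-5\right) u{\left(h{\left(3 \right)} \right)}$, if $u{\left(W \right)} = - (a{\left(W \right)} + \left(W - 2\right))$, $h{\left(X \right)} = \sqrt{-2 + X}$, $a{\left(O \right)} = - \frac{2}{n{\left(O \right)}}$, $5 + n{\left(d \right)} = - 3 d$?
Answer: $-1690$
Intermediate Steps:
$n{\left(d \right)} = -5 - 3 d$
$a{\left(O \right)} = - \frac{2}{-5 - 3 O}$
$u{\left(W \right)} = 2 - W - \frac{2}{5 + 3 W}$ ($u{\left(W \right)} = - (\frac{2}{5 + 3 W} + \left(W - 2\right)) = - (\frac{2}{5 + 3 W} + \left(-2 + W\right)) = - (-2 + W + \frac{2}{5 + 3 W}) = 2 - W - \frac{2}{5 + 3 W}$)
$-1165 + 140 \left(-5\right) u{\left(h{\left(3 \right)} \right)} = -1165 + 140 \left(-5\right) \frac{8 + \sqrt{-2 + 3} - 3 \left(\sqrt{-2 + 3}\right)^{2}}{5 + 3 \sqrt{-2 + 3}} = -1165 - 700 \frac{8 + \sqrt{1} - 3 \left(\sqrt{1}\right)^{2}}{5 + 3 \sqrt{1}} = -1165 - 700 \frac{8 + 1 - 3 \cdot 1^{2}}{5 + 3 \cdot 1} = -1165 - 700 \frac{8 + 1 - 3}{5 + 3} = -1165 - 700 \frac{8 + 1 - 3}{8} = -1165 - 700 \cdot \frac{1}{8} \cdot 6 = -1165 - 525 = -1690$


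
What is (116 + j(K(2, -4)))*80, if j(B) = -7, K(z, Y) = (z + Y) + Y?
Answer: 8720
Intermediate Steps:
K(z, Y) = z + 2*Y (K(z, Y) = (Y + z) + Y = z + 2*Y)
(116 + j(K(2, -4)))*80 = (116 - 7)*80 = 109*80 = 8720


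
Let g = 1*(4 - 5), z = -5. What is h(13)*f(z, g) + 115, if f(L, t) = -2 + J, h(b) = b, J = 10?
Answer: 219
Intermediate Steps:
g = -1 (g = 1*(-1) = -1)
f(L, t) = 8 (f(L, t) = -2 + 10 = 8)
h(13)*f(z, g) + 115 = 13*8 + 115 = 104 + 115 = 219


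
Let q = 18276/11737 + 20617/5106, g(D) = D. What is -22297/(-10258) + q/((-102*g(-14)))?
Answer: 5936613954181/2726295618024 ≈ 2.1775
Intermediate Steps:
q = 335298985/59929122 (q = 18276*(1/11737) + 20617*(1/5106) = 18276/11737 + 20617/5106 = 335298985/59929122 ≈ 5.5949)
-22297/(-10258) + q/((-102*g(-14))) = -22297/(-10258) + 335298985/(59929122*((-102*(-14)))) = -22297*(-1/10258) + (335298985/59929122)/1428 = 22297/10258 + (335298985/59929122)*(1/1428) = 22297/10258 + 47899855/12225540888 = 5936613954181/2726295618024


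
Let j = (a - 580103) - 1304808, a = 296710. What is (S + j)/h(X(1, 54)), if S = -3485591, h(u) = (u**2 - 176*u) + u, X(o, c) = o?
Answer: 845632/29 ≈ 29160.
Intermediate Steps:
h(u) = u**2 - 175*u
j = -1588201 (j = (296710 - 580103) - 1304808 = -283393 - 1304808 = -1588201)
(S + j)/h(X(1, 54)) = (-3485591 - 1588201)/((1*(-175 + 1))) = -5073792/(1*(-174)) = -5073792/(-174) = -5073792*(-1/174) = 845632/29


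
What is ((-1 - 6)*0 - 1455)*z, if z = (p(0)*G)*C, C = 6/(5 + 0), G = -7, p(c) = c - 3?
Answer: -36666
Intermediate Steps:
p(c) = -3 + c
C = 6/5 ≈ 1.2000
z = 126/5 (z = ((-3 + 0)*(-7))*(6/5) = -3*(-7)*(6/5) = 21*(6/5) = 126/5 ≈ 25.200)
((-1 - 6)*0 - 1455)*z = ((-1 - 6)*0 - 1455)*(126/5) = (-7*0 - 1455)*(126/5) = (0 - 1455)*(126/5) = -1455*126/5 = -36666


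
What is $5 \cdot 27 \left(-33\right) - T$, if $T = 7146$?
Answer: $-11601$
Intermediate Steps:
$5 \cdot 27 \left(-33\right) - T = 5 \cdot 27 \left(-33\right) - 7146 = 135 \left(-33\right) - 7146 = -4455 - 7146 = -11601$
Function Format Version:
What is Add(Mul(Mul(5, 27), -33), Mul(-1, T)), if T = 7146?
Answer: -11601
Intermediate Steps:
Add(Mul(Mul(5, 27), -33), Mul(-1, T)) = Add(Mul(Mul(5, 27), -33), Mul(-1, 7146)) = Add(Mul(135, -33), -7146) = Add(-4455, -7146) = -11601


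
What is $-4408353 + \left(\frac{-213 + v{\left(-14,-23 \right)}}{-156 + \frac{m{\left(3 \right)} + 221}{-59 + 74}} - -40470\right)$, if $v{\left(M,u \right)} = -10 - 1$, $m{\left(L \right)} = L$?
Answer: $- \frac{2310609267}{529} \approx -4.3679 \cdot 10^{6}$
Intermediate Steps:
$v{\left(M,u \right)} = -11$ ($v{\left(M,u \right)} = -10 - 1 = -11$)
$-4408353 + \left(\frac{-213 + v{\left(-14,-23 \right)}}{-156 + \frac{m{\left(3 \right)} + 221}{-59 + 74}} - -40470\right) = -4408353 + \left(\frac{-213 - 11}{-156 + \frac{3 + 221}{-59 + 74}} - -40470\right) = -4408353 + \left(- \frac{224}{-156 + \frac{224}{15}} + 40470\right) = -4408353 + \left(- \frac{224}{- \frac{2116}{15}} + 40470\right) = -4408353 + \left(\left(-224\right) \left(- \frac{15}{2116}\right) + 40470\right) = -4408353 + \left(\frac{840}{529} + 40470\right) = -4408353 + \frac{21409470}{529} = - \frac{2310609267}{529}$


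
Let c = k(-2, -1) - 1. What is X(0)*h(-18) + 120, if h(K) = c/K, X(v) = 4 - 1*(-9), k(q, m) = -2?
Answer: 733/6 ≈ 122.17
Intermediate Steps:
c = -3 (c = -2 - 1 = -3)
X(v) = 13 (X(v) = 4 + 9 = 13)
h(K) = -3/K
X(0)*h(-18) + 120 = 13*(-3/(-18)) + 120 = 13*(-3*(-1/18)) + 120 = 13*(⅙) + 120 = 13/6 + 120 = 733/6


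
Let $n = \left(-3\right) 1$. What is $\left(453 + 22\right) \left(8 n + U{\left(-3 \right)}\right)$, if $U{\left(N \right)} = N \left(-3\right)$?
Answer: $-7125$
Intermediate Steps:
$n = -3$
$U{\left(N \right)} = - 3 N$
$\left(453 + 22\right) \left(8 n + U{\left(-3 \right)}\right) = \left(453 + 22\right) \left(8 \left(-3\right) - -9\right) = 475 \left(-24 + 9\right) = 475 \left(-15\right) = -7125$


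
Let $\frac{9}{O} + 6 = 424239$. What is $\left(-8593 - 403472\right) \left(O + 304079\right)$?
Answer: $- \frac{5906280860656560}{47137} \approx -1.253 \cdot 10^{11}$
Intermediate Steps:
$O = \frac{1}{47137}$ ($O = \frac{9}{-6 + 424239} = \frac{9}{424233} = 9 \cdot \frac{1}{424233} = \frac{1}{47137} \approx 2.1215 \cdot 10^{-5}$)
$\left(-8593 - 403472\right) \left(O + 304079\right) = \left(-8593 - 403472\right) \left(\frac{1}{47137} + 304079\right) = \left(-412065\right) \frac{14333371824}{47137} = - \frac{5906280860656560}{47137}$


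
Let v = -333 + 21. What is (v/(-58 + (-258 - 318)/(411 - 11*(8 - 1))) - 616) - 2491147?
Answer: -12426396029/4987 ≈ -2.4918e+6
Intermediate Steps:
v = -312
(v/(-58 + (-258 - 318)/(411 - 11*(8 - 1))) - 616) - 2491147 = (-312/(-58 + (-258 - 318)/(411 - 11*(8 - 1))) - 616) - 2491147 = (-312/(-58 - 576/(411 - 11*7)) - 616) - 2491147 = (-312/(-58 - 576/(411 - 77)) - 616) - 2491147 = (-312/(-58 - 576/334) - 616) - 2491147 = (-312/(-58 - 576*1/334) - 616) - 2491147 = (-312/(-58 - 288/167) - 616) - 2491147 = (-312/(-9974/167) - 616) - 2491147 = (-312*(-167/9974) - 616) - 2491147 = (26052/4987 - 616) - 2491147 = -3045940/4987 - 2491147 = -12426396029/4987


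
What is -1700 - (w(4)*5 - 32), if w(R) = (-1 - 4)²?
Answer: -1793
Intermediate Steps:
w(R) = 25 (w(R) = (-5)² = 25)
-1700 - (w(4)*5 - 32) = -1700 - (25*5 - 32) = -1700 - (125 - 32) = -1700 - 1*93 = -1700 - 93 = -1793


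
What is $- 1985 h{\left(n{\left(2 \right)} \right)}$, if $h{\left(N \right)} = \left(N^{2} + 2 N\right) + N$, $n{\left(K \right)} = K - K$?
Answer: $0$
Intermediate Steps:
$n{\left(K \right)} = 0$
$h{\left(N \right)} = N^{2} + 3 N$
$- 1985 h{\left(n{\left(2 \right)} \right)} = - 1985 \cdot 0 \left(3 + 0\right) = - 1985 \cdot 0 \cdot 3 = \left(-1985\right) 0 = 0$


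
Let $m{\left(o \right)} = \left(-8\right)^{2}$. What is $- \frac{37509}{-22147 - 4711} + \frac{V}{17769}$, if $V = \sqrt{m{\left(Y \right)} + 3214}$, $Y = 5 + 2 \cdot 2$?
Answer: $\frac{37509}{26858} + \frac{\sqrt{3278}}{17769} \approx 1.3998$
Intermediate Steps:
$Y = 9$ ($Y = 5 + 4 = 9$)
$m{\left(o \right)} = 64$
$V = \sqrt{3278}$ ($V = \sqrt{64 + 3214} = \sqrt{3278} \approx 57.254$)
$- \frac{37509}{-22147 - 4711} + \frac{V}{17769} = - \frac{37509}{-22147 - 4711} + \frac{\sqrt{3278}}{17769} = - \frac{37509}{-26858} + \sqrt{3278} \cdot \frac{1}{17769} = \left(-37509\right) \left(- \frac{1}{26858}\right) + \frac{\sqrt{3278}}{17769} = \frac{37509}{26858} + \frac{\sqrt{3278}}{17769}$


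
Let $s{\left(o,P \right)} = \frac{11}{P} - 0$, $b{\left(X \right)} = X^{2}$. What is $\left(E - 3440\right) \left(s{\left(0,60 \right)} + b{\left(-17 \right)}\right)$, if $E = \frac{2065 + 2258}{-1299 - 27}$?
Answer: $- \frac{8802283757}{8840} \approx -9.9573 \cdot 10^{5}$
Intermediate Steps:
$s{\left(o,P \right)} = \frac{11}{P}$ ($s{\left(o,P \right)} = \frac{11}{P} + 0 = \frac{11}{P}$)
$E = - \frac{1441}{442}$ ($E = \frac{4323}{-1326} = 4323 \left(- \frac{1}{1326}\right) = - \frac{1441}{442} \approx -3.2602$)
$\left(E - 3440\right) \left(s{\left(0,60 \right)} + b{\left(-17 \right)}\right) = \left(- \frac{1441}{442} - 3440\right) \left(\frac{11}{60} + \left(-17\right)^{2}\right) = - \frac{1521921 \left(11 \cdot \frac{1}{60} + 289\right)}{442} = - \frac{1521921 \left(\frac{11}{60} + 289\right)}{442} = \left(- \frac{1521921}{442}\right) \frac{17351}{60} = - \frac{8802283757}{8840}$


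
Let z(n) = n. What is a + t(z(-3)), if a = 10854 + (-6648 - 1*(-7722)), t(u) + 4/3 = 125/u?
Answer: 11885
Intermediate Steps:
t(u) = -4/3 + 125/u
a = 11928 (a = 10854 + (-6648 + 7722) = 10854 + 1074 = 11928)
a + t(z(-3)) = 11928 + (-4/3 + 125/(-3)) = 11928 + (-4/3 + 125*(-⅓)) = 11928 + (-4/3 - 125/3) = 11928 - 43 = 11885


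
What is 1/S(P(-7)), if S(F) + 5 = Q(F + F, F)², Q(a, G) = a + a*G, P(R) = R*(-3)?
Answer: 1/853771 ≈ 1.1713e-6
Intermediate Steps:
P(R) = -3*R
Q(a, G) = a + G*a
S(F) = -5 + 4*F²*(1 + F)² (S(F) = -5 + ((F + F)*(1 + F))² = -5 + ((2*F)*(1 + F))² = -5 + (2*F*(1 + F))² = -5 + 4*F²*(1 + F)²)
1/S(P(-7)) = 1/(-5 + 4*(-3*(-7))²*(1 - 3*(-7))²) = 1/(-5 + 4*21²*(1 + 21)²) = 1/(-5 + 4*441*22²) = 1/(-5 + 4*441*484) = 1/(-5 + 853776) = 1/853771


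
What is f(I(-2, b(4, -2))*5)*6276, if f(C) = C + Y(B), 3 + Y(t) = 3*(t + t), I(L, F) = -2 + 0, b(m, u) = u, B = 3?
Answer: 31380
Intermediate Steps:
I(L, F) = -2
Y(t) = -3 + 6*t (Y(t) = -3 + 3*(t + t) = -3 + 3*(2*t) = -3 + 6*t)
f(C) = 15 + C (f(C) = C + (-3 + 6*3) = C + (-3 + 18) = C + 15 = 15 + C)
f(I(-2, b(4, -2))*5)*6276 = (15 - 2*5)*6276 = (15 - 10)*6276 = 5*6276 = 31380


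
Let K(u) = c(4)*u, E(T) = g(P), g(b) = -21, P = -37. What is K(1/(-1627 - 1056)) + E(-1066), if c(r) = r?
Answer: -56347/2683 ≈ -21.001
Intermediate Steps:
E(T) = -21
K(u) = 4*u
K(1/(-1627 - 1056)) + E(-1066) = 4/(-1627 - 1056) - 21 = 4/(-2683) - 21 = 4*(-1/2683) - 21 = -4/2683 - 21 = -56347/2683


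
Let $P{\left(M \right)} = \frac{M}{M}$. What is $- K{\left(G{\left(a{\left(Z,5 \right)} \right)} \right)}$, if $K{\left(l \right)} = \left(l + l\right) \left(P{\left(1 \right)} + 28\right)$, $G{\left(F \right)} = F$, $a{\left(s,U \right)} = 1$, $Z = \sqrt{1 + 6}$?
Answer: $-58$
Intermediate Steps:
$Z = \sqrt{7} \approx 2.6458$
$P{\left(M \right)} = 1$
$K{\left(l \right)} = 58 l$ ($K{\left(l \right)} = \left(l + l\right) \left(1 + 28\right) = 2 l 29 = 58 l$)
$- K{\left(G{\left(a{\left(Z,5 \right)} \right)} \right)} = - 58 \cdot 1 = \left(-1\right) 58 = -58$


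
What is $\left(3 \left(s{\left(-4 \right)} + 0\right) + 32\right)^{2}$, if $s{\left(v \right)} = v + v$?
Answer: $64$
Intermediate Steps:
$s{\left(v \right)} = 2 v$
$\left(3 \left(s{\left(-4 \right)} + 0\right) + 32\right)^{2} = \left(3 \left(2 \left(-4\right) + 0\right) + 32\right)^{2} = \left(3 \left(-8 + 0\right) + 32\right)^{2} = \left(3 \left(-8\right) + 32\right)^{2} = \left(-24 + 32\right)^{2} = 8^{2} = 64$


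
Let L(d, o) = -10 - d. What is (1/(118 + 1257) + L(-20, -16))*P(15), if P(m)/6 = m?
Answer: 247518/275 ≈ 900.07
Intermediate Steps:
P(m) = 6*m
(1/(118 + 1257) + L(-20, -16))*P(15) = (1/(118 + 1257) + (-10 - 1*(-20)))*(6*15) = (1/1375 + (-10 + 20))*90 = (1/1375 + 10)*90 = (13751/1375)*90 = 247518/275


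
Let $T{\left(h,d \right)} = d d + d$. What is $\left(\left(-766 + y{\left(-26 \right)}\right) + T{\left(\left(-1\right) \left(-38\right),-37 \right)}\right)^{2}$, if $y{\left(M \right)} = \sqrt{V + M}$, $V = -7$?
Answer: $320323 + 1132 i \sqrt{33} \approx 3.2032 \cdot 10^{5} + 6502.8 i$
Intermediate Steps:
$T{\left(h,d \right)} = d + d^{2}$ ($T{\left(h,d \right)} = d^{2} + d = d + d^{2}$)
$y{\left(M \right)} = \sqrt{-7 + M}$
$\left(\left(-766 + y{\left(-26 \right)}\right) + T{\left(\left(-1\right) \left(-38\right),-37 \right)}\right)^{2} = \left(\left(-766 + \sqrt{-7 - 26}\right) - 37 \left(1 - 37\right)\right)^{2} = \left(\left(-766 + \sqrt{-33}\right) - -1332\right)^{2} = \left(\left(-766 + i \sqrt{33}\right) + 1332\right)^{2} = \left(566 + i \sqrt{33}\right)^{2}$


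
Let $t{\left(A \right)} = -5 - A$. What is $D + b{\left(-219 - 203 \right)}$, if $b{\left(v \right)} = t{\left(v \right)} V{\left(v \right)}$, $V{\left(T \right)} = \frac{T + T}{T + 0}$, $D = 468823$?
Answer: $469657$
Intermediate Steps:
$V{\left(T \right)} = 2$ ($V{\left(T \right)} = \frac{2 T}{T} = 2$)
$b{\left(v \right)} = -10 - 2 v$ ($b{\left(v \right)} = \left(-5 - v\right) 2 = -10 - 2 v$)
$D + b{\left(-219 - 203 \right)} = 468823 - \left(10 + 2 \left(-219 - 203\right)\right) = 468823 - -834 = 468823 + \left(-10 + 844\right) = 468823 + 834 = 469657$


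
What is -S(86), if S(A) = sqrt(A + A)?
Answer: -2*sqrt(43) ≈ -13.115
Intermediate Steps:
S(A) = sqrt(2)*sqrt(A) (S(A) = sqrt(2*A) = sqrt(2)*sqrt(A))
-S(86) = -sqrt(2)*sqrt(86) = -2*sqrt(43)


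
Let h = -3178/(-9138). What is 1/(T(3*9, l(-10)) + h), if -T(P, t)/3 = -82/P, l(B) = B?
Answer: 13707/129653 ≈ 0.10572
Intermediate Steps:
T(P, t) = 246/P (T(P, t) = -(-246)/P = 246/P)
h = 1589/4569 (h = -3178*(-1/9138) = 1589/4569 ≈ 0.34778)
1/(T(3*9, l(-10)) + h) = 1/(246/((3*9)) + 1589/4569) = 1/(246/27 + 1589/4569) = 1/(246*(1/27) + 1589/4569) = 1/(82/9 + 1589/4569) = 1/(129653/13707) = 13707/129653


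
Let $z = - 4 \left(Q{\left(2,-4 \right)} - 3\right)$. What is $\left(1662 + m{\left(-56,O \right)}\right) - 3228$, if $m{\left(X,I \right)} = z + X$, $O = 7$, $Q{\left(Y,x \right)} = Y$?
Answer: $-1618$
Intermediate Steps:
$z = 4$ ($z = - 4 \left(2 - 3\right) = \left(-4\right) \left(-1\right) = 4$)
$m{\left(X,I \right)} = 4 + X$
$\left(1662 + m{\left(-56,O \right)}\right) - 3228 = \left(1662 + \left(4 - 56\right)\right) - 3228 = \left(1662 - 52\right) - 3228 = 1610 - 3228 = -1618$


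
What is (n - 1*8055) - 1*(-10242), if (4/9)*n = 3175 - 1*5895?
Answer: -3933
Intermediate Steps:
n = -6120 (n = 9*(3175 - 1*5895)/4 = 9*(3175 - 5895)/4 = (9/4)*(-2720) = -6120)
(n - 1*8055) - 1*(-10242) = (-6120 - 1*8055) - 1*(-10242) = (-6120 - 8055) + 10242 = -14175 + 10242 = -3933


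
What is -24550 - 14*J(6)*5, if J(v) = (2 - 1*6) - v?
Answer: -23850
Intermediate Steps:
J(v) = -4 - v (J(v) = (2 - 6) - v = -4 - v)
-24550 - 14*J(6)*5 = -24550 - 14*(-4 - 1*6)*5 = -24550 - 14*(-4 - 6)*5 = -24550 - 14*(-10)*5 = -24550 - (-140)*5 = -24550 - 1*(-700) = -24550 + 700 = -23850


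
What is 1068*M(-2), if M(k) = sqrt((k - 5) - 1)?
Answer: 2136*I*sqrt(2) ≈ 3020.8*I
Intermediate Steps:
M(k) = sqrt(-6 + k) (M(k) = sqrt((-5 + k) - 1) = sqrt(-6 + k))
1068*M(-2) = 1068*sqrt(-6 - 2) = 1068*sqrt(-8) = 1068*(2*I*sqrt(2)) = 2136*I*sqrt(2)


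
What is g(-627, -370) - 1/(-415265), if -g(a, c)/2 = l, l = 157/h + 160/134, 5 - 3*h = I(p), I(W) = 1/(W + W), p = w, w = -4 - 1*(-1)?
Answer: -159313923583/862505405 ≈ -184.71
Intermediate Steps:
w = -3 (w = -4 + 1 = -3)
p = -3
I(W) = 1/(2*W)
h = 31/18 (h = 5/3 - 1/(6*(-3)) = 5/3 - (-1)/(6*3) = 5/3 - ⅓*(-⅙) = 5/3 + 1/18 = 31/18 ≈ 1.7222)
l = 191822/2077 (l = 157/(31/18) + 160/134 = 157*(18/31) + 160*(1/134) = 2826/31 + 80/67 = 191822/2077 ≈ 92.355)
g(a, c) = -383644/2077 (g(a, c) = -2*191822/2077 = -383644/2077)
g(-627, -370) - 1/(-415265) = -383644/2077 - 1/(-415265) = -383644/2077 - 1*(-1/415265) = -383644/2077 + 1/415265 = -159313923583/862505405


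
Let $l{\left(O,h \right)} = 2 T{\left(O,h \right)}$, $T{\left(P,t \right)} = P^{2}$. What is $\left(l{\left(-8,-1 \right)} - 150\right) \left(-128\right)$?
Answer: $2816$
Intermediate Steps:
$l{\left(O,h \right)} = 2 O^{2}$
$\left(l{\left(-8,-1 \right)} - 150\right) \left(-128\right) = \left(2 \left(-8\right)^{2} - 150\right) \left(-128\right) = \left(2 \cdot 64 - 150\right) \left(-128\right) = \left(128 - 150\right) \left(-128\right) = \left(-22\right) \left(-128\right) = 2816$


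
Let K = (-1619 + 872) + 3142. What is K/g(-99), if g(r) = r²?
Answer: 2395/9801 ≈ 0.24436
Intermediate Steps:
K = 2395 (K = -747 + 3142 = 2395)
K/g(-99) = 2395/((-99)²) = 2395/9801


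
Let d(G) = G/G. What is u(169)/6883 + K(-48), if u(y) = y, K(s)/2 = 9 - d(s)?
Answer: 110297/6883 ≈ 16.025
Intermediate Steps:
d(G) = 1
K(s) = 16 (K(s) = 2*(9 - 1*1) = 2*(9 - 1) = 2*8 = 16)
u(169)/6883 + K(-48) = 169/6883 + 16 = 110297/6883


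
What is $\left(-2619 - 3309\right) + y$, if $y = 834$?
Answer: $-5094$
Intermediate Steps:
$\left(-2619 - 3309\right) + y = \left(-2619 - 3309\right) + 834 = -5928 + 834 = -5094$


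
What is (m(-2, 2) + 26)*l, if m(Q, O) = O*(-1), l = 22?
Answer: 528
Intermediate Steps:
m(Q, O) = -O
(m(-2, 2) + 26)*l = (-1*2 + 26)*22 = (-2 + 26)*22 = 24*22 = 528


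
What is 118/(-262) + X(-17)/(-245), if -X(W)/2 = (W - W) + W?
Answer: -18909/32095 ≈ -0.58916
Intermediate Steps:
X(W) = -2*W (X(W) = -2*((W - W) + W) = -2*(0 + W) = -2*W)
118/(-262) + X(-17)/(-245) = 118/(-262) - 2*(-17)/(-245) = 118*(-1/262) + 34*(-1/245) = -59/131 - 34/245 = -18909/32095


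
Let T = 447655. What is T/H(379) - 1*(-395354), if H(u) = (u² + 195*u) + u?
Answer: 17231593621/43585 ≈ 3.9536e+5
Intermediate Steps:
H(u) = u² + 196*u
T/H(379) - 1*(-395354) = 447655/((379*(196 + 379))) - 1*(-395354) = 447655/((379*575)) + 395354 = 447655/217925 + 395354 = 447655*(1/217925) + 395354 = 89531/43585 + 395354 = 17231593621/43585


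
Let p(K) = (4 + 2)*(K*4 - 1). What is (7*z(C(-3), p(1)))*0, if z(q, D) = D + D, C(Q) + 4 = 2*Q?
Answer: 0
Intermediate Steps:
C(Q) = -4 + 2*Q
p(K) = -6 + 24*K (p(K) = 6*(4*K - 1) = 6*(-1 + 4*K) = -6 + 24*K)
z(q, D) = 2*D
(7*z(C(-3), p(1)))*0 = (7*(2*(-6 + 24*1)))*0 = (7*(2*(-6 + 24)))*0 = (7*(2*18))*0 = (7*36)*0 = 252*0 = 0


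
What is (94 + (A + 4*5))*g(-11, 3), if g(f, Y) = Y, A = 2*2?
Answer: 354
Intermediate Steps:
A = 4
(94 + (A + 4*5))*g(-11, 3) = (94 + (4 + 4*5))*3 = (94 + (4 + 20))*3 = (94 + 24)*3 = 118*3 = 354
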